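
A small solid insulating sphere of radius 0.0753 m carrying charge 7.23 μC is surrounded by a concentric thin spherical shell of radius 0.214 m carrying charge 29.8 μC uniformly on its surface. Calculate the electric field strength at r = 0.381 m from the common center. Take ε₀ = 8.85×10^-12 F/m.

Use a concentric Gaussian sphere at r = 0.381 m (r > 0.214 m, enclosing both).
Q_enc = (7.23 μC) + (29.8 μC) = 3.703×10^-5 C.
By Gauss's law, ∮E·dA = E·4πr² = Q_enc/ε₀.
E = |Q_enc|/(4πε₀r²) = (3.703×10^-5)/(4π·8.85×10^-12·(0.381)²) = 2.29×10^6 N/C.

E = 2.29e6 V/m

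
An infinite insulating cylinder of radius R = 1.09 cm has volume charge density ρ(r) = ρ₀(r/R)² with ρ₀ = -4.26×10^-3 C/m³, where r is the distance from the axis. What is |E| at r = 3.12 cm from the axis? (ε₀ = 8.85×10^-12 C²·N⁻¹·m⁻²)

Take a coaxial cylindrical Gaussian surface of radius r = 3.12 cm and length L (r > R, full charge per length enclosed).
λ_enc = 2π ∫₀^R ρ₀(r'/R)^2 r' dr' = 2πρ₀R²/4 = -7.95e-7 C/m.
Since E is radial and uniform over the curved surface, Φ = E·2πrL = Q_enc/ε₀ = λ_enc L/ε₀.
E = |λ_enc|/(2πε₀r) = (7.95×10^-7)/(2π·8.85×10^-12·0.0312) = 4.58×10^5 N/C.

|E| ≈ 4.58×10^5 N/C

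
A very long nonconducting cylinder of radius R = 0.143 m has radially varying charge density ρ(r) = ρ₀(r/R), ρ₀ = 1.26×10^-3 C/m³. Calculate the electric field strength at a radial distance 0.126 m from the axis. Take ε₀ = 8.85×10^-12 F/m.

By cylindrical symmetry E is radial; use a coaxial Gaussian cylinder of radius 0.126 m and length L (r < R).
Integrating ρ over the cross-section to radius r: λ_enc = (2πρ₀/R) ∫₀^r r'^2 dr' = 2πρ₀ r^3/(3·R) = 3.692×10^-5 C/m.
By Gauss's law (flux through the curved wall only), E·2πrL = λ_enc L/ε₀.
E = |λ_enc|/(2πε₀r) = (3.692e-5)/(2π·8.85×10^-12·0.126) = 5.27e6 N/C.

|E| ≈ 5.27×10^6 N/C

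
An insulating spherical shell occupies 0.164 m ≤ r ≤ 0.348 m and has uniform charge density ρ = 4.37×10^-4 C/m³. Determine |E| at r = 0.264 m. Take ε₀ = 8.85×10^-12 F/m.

E = 3.30×10^6 N/C

Symmetry ⇒ E = E(r) r̂. Gaussian sphere of radius r = 0.264 m (within the shell material, 0.164 m < r < 0.348 m).
Only the shell between 0.164 m and r is enclosed: Q_enc = ρ·(4π/3)(r³ − a³) = (4.37e-4)·(4π/3)·((0.264)³ − (0.164)³) = 2.561×10^-5 C.
Applying ∮E·dA = Q_enc/ε₀ with Φ = E(4πr²):
E = |Q_enc|/(4πε₀r²) = (2.561×10^-5)/(4π·8.85×10^-12·(0.264)²) = 3.30×10^6 N/C.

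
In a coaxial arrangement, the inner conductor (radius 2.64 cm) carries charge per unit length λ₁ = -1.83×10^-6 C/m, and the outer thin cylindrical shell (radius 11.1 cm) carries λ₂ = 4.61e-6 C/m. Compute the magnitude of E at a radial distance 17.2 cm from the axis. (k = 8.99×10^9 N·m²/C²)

Take a coaxial cylindrical Gaussian surface of radius r = 17.2 cm and length L (r > 11.1 cm, enclosing both).
λ_enc = λ₁ + λ₂ = (-1.83×10^-6) + (4.61e-6) = 2.78×10^-6 C/m.
Since E is radial and uniform over the curved surface, Φ = E·2πrL = Q_enc/ε₀ = λ_enc L/ε₀.
E = 2k|λ_enc|/r = 2(8.99×10^9)(2.78×10^-6)/(0.172) = 2.91e5 N/C.

|E| ≈ 2.91e5 N/C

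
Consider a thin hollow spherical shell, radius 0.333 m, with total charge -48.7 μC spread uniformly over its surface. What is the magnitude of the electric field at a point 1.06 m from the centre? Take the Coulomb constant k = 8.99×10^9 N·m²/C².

Take a concentric spherical Gaussian surface of radius r = 1.06 m (r > 0.333 m).
The entire shell is enclosed: Q_enc = -4.87×10^-5 C.
Since E is radial and uniform over the Gaussian sphere, Φ = E·4πr² = Q_enc/ε₀.
E = k|Q_enc|/r² = (8.99×10^9)(4.87e-5)/(1.06)² = 3.90e5 N/C.

|E| = 3.90×10^5 N/C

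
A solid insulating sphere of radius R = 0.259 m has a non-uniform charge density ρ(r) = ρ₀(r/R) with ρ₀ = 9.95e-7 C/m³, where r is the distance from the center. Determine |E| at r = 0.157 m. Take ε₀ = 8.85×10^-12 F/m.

By spherical symmetry E is radial; choose a Gaussian sphere of radius r = 0.157 m (r < R).
Q_enc = ∫₀^r ρ(r')·4πr'² dr' = (4πρ₀/R) ∫₀^r r'^3 dr' = 4πρ₀ r^4/(4·R) = 7.333×10^-9 C.
By Gauss's law, ∮E·dA = E·4πr² = Q_enc/ε₀.
E = |Q_enc|/(4πε₀r²) = (7.333×10^-9)/(4π·8.85×10^-12·(0.157)²) = 2.67×10^3 N/C.

2.67×10^3 V/m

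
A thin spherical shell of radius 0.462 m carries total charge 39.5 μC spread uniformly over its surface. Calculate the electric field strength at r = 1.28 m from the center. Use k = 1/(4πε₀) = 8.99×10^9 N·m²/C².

2.17×10^5 N/C

Use a concentric Gaussian sphere at r = 1.28 m (r > 0.462 m).
The entire shell is enclosed: Q_enc = 3.95×10^-5 C.
Gauss's law: E·4πr² = Q_enc/ε₀.
E = k|Q_enc|/r² = (8.99×10^9)(3.95×10^-5)/(1.28)² = 2.17×10^5 N/C.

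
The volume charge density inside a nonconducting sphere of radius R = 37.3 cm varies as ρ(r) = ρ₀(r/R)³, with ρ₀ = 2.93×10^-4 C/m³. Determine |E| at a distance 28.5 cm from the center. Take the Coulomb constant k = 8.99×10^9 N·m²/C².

Use a concentric Gaussian sphere at r = 28.5 cm (r < R).
Q_enc = ∫₀^r ρ(r')·4πr'² dr' = (4πρ₀/R³) ∫₀^r r'^5 dr' = 4πρ₀ r^6/(6·R³) = 6.337×10^-6 C.
Gauss's law: E·4πr² = Q_enc/ε₀.
E = k|Q_enc|/r² = (8.99×10^9)(6.337e-6)/(0.285)² = 7.01×10^5 N/C.

|E| = 7.01×10^5 N/C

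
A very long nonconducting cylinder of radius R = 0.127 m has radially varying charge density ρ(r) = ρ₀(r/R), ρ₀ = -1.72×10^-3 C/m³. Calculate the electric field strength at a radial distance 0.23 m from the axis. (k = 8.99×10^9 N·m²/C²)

|E| = 4.54e6 N/C

Choose a coaxial cylinder of radius r = 0.23 m (arbitrary length L) as the Gaussian surface (r > R, full charge per length enclosed).
λ_enc = 2π ∫₀^R ρ₀(r'/R)^1 r' dr' = 2πρ₀R²/3 = -5.81e-5 C/m.
Gauss's law: E·2πrL = λ_enc L/ε₀.
E = 2k|λ_enc|/r = 2(8.99×10^9)(5.81e-5)/(0.23) = 4.54×10^6 N/C.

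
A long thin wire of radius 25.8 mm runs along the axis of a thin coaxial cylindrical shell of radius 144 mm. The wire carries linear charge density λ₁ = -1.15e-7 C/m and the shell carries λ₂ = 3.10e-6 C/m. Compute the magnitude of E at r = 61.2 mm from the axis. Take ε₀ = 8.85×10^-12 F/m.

Take a coaxial cylindrical Gaussian surface of radius r = 61.2 mm and length L (between the conductors, 25.8 mm < r < 144 mm).
Only the inner wire is enclosed; the outer shell contributes nothing inside itself. λ_enc = λ₁ = -1.15e-7 C/m.
Gauss's law: E·2πrL = λ_enc L/ε₀.
E = |λ_enc|/(2πε₀r) = (1.15×10^-7)/(2π·8.85×10^-12·0.0612) = 3.38e4 N/C.

|E| ≈ 3.38×10^4 N/C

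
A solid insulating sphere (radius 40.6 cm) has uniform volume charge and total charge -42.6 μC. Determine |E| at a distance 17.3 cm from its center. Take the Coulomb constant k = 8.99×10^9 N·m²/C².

Symmetry ⇒ E = E(r) r̂. Gaussian sphere of radius r = 17.3 cm (r < R).
For a uniform sphere the enclosed fraction is (r/R)³, so Q_enc = (-42.6 μC)(0.173/0.406)³ = -3.296×10^-6 C.
By Gauss's law, ∮E·dA = E·4πr² = Q_enc/ε₀.
E = k|Q_enc|/r² = (8.99×10^9)(3.296×10^-6)/(0.173)² = 9.90×10^5 N/C.

|E| = 9.90×10^5 V/m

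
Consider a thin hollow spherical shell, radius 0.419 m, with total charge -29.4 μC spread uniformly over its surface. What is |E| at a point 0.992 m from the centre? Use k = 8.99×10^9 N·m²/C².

2.69×10^5 V/m

Use a concentric Gaussian sphere at r = 0.992 m (r > 0.419 m).
The entire shell is enclosed: Q_enc = -2.94×10^-5 C.
By Gauss's law, ∮E·dA = E·4πr² = Q_enc/ε₀.
E = k|Q_enc|/r² = (8.99×10^9)(2.94×10^-5)/(0.992)² = 2.69e5 N/C.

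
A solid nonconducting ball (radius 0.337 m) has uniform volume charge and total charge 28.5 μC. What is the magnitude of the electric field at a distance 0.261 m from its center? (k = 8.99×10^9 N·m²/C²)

E = 1.75e6 N/C

Take a concentric spherical Gaussian surface of radius r = 0.261 m (r < R).
Only the charge within r is enclosed: Q_enc = Q·(r/R)³ = (28.5 μC)·(0.261 m/0.337 m)³ = 1.324e-5 C.
Since E is radial and uniform over the Gaussian sphere, Φ = E·4πr² = Q_enc/ε₀.
E = k|Q_enc|/r² = (8.99×10^9)(1.324×10^-5)/(0.261)² = 1.75e6 N/C.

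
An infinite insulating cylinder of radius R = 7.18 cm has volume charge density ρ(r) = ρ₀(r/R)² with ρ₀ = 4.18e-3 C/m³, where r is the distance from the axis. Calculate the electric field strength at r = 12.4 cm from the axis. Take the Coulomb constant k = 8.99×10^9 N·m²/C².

Coaxial Gaussian cylinder, radius r = 12.4 cm, length L (r > R, full charge per length enclosed).
λ_enc = 2π ∫₀^R ρ₀(r'/R)^2 r' dr' = 2πρ₀R²/4 = 3.385×10^-5 C/m.
Gauss's law: E·2πrL = λ_enc L/ε₀.
E = 2k|λ_enc|/r = 2(8.99×10^9)(3.385×10^-5)/(0.124) = 4.91×10^6 N/C.

E = 4.91e6 N/C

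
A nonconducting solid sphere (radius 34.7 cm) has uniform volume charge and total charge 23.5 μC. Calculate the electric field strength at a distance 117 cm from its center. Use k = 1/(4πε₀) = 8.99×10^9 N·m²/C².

|E| = 1.54×10^5 V/m

Symmetry ⇒ E = E(r) r̂. Gaussian sphere of radius r = 117 cm (r > R, so the entire charge is enclosed).
Q_enc = 23.5 μC = 2.35×10^-5 C.
Gauss's law: E·4πr² = Q_enc/ε₀.
E = k|Q_enc|/r² = (8.99×10^9)(2.35e-5)/(1.17)² = 1.54×10^5 N/C.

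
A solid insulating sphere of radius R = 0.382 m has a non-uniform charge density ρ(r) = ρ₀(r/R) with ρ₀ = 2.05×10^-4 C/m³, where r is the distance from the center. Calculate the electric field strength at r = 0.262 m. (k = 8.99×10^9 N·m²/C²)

Symmetry ⇒ E = E(r) r̂. Gaussian sphere of radius r = 0.262 m (r < R).
Integrate the density: Q_enc = 4π ∫₀^r ρ₀(r'/R)^1 r'² dr' = 4πρ₀ r^4/(4·R) = 7.944e-6 C.
Applying ∮E·dA = Q_enc/ε₀ with Φ = E(4πr²):
E = k|Q_enc|/r² = (8.99×10^9)(7.944×10^-6)/(0.262)² = 1.04×10^6 N/C.

|E| ≈ 1.04×10^6 V/m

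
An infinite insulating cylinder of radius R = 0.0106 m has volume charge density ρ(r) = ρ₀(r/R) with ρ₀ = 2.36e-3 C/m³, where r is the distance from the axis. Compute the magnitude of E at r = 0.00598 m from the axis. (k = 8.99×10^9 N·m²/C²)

E = 3.00×10^5 N/C

By cylindrical symmetry E is radial; use a coaxial Gaussian cylinder of radius 0.00598 m and length L (r < R).
λ_enc = ∫₀^r ρ(r')·2πr' dr' = (2πρ₀/R)·r^3/3 = 9.972×10^-8 C/m.
Applying ∮E·dA = Q_enc/ε₀ with the end caps contributing no flux:
E = 2k|λ_enc|/r = 2(8.99×10^9)(9.972×10^-8)/(0.00598) = 3.00×10^5 N/C.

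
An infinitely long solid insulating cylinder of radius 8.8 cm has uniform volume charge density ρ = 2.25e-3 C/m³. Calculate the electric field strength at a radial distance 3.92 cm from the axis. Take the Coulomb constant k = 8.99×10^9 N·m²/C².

E ≈ 4.98×10^6 N/C

Choose a coaxial cylinder of radius r = 3.92 cm (arbitrary length L) as the Gaussian surface (r < R).
Enclosed charge per unit length: λ_enc = ρ·πr² = (2.25×10^-3)π(0.0392)² = 1.086×10^-5 C/m.
Applying ∮E·dA = Q_enc/ε₀ with the end caps contributing no flux:
E = 2k|λ_enc|/r = 2(8.99×10^9)(1.086e-5)/(0.0392) = 4.98×10^6 N/C.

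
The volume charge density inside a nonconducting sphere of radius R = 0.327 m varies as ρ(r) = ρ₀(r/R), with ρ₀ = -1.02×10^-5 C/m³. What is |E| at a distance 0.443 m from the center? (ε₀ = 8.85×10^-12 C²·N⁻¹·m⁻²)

By spherical symmetry E is radial; choose a Gaussian sphere of radius r = 0.443 m (r > R, all charge enclosed).
Q_enc = 4π ∫₀^R ρ₀(r'/R)^1 r'² dr' = 4πρ₀R³/4 = -1.12×10^-6 C.
Gauss's law: E·4πr² = Q_enc/ε₀.
E = |Q_enc|/(4πε₀r²) = (1.12e-6)/(4π·8.85×10^-12·(0.443)²) = 5.13×10^4 N/C.

E ≈ 5.13×10^4 N/C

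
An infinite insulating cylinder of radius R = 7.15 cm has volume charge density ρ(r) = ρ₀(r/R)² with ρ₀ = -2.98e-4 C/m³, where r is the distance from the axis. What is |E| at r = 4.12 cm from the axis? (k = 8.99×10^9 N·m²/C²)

1.15×10^5 N/C

Choose a coaxial cylinder of radius r = 4.12 cm (arbitrary length L) as the Gaussian surface (r < R).
Integrating ρ over the cross-section to radius r: λ_enc = (2πρ₀/R²) ∫₀^r r'^3 dr' = 2πρ₀ r^4/(4·R²) = -2.638×10^-7 C/m.
Applying ∮E·dA = Q_enc/ε₀ with the end caps contributing no flux:
E = 2k|λ_enc|/r = 2(8.99×10^9)(2.638e-7)/(0.0412) = 1.15e5 N/C.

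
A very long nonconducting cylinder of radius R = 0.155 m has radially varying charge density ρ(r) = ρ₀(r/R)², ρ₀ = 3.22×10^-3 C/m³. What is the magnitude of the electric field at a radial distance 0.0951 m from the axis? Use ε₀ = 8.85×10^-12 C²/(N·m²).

E ≈ 3.26×10^6 V/m

Take a coaxial cylindrical Gaussian surface of radius r = 0.0951 m and length L (r < R).
λ_enc = ∫₀^r ρ(r')·2πr' dr' = (2πρ₀/R²)·r^4/4 = 1.722×10^-5 C/m.
Applying ∮E·dA = Q_enc/ε₀ with the end caps contributing no flux:
E = |λ_enc|/(2πε₀r) = (1.722e-5)/(2π·8.85×10^-12·0.0951) = 3.26×10^6 N/C.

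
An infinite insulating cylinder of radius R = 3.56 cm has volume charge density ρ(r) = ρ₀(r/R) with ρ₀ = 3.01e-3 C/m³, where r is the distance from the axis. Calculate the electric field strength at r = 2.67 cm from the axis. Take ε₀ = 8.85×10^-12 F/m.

E = 2.27×10^6 N/C

Choose a coaxial cylinder of radius r = 2.67 cm (arbitrary length L) as the Gaussian surface (r < R).
Integrating ρ over the cross-section to radius r: λ_enc = (2πρ₀/R) ∫₀^r r'^2 dr' = 2πρ₀ r^3/(3·R) = 3.371×10^-6 C/m.
Applying ∮E·dA = Q_enc/ε₀ with the end caps contributing no flux:
E = |λ_enc|/(2πε₀r) = (3.371×10^-6)/(2π·8.85×10^-12·0.0267) = 2.27e6 N/C.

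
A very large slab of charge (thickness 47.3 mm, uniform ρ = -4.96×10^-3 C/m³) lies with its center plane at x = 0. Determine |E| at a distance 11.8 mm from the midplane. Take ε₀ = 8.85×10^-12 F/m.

By symmetry E is perpendicular to the slab. A Gaussian pillbox from −11.8 mm to +11.8 mm (face area A) lies entirely within the slab.
Q_enc = ρ·(2x)·A and flux = 2EA, so 2EA = 2ρxA/ε₀ ⇒ E = |ρ|x/ε₀.
E = (4.96×10^-3)(0.0118)/(8.85×10^-12) = 6.61e6 N/C.

|E| = 6.61e6 N/C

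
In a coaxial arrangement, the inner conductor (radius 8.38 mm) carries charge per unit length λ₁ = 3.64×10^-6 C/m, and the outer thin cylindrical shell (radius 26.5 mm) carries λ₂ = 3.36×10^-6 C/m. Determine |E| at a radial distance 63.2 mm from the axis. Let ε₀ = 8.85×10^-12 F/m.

Choose a coaxial cylinder of radius r = 63.2 mm (arbitrary length L) as the Gaussian surface (r > 26.5 mm, enclosing both).
λ_enc = λ₁ + λ₂ = (3.64×10^-6) + (3.36×10^-6) = 7.00×10^-6 C/m.
Gauss's law: E·2πrL = λ_enc L/ε₀.
E = |λ_enc|/(2πε₀r) = (7.00×10^-6)/(2π·8.85×10^-12·0.0632) = 1.99×10^6 N/C.

1.99×10^6 V/m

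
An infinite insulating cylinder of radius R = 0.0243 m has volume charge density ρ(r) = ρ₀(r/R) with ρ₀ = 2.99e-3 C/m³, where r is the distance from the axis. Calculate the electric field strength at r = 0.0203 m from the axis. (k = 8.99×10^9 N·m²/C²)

Choose a coaxial cylinder of radius r = 0.0203 m (arbitrary length L) as the Gaussian surface (r < R).
λ_enc = ∫₀^r ρ(r')·2πr' dr' = (2πρ₀/R)·r^3/3 = 2.156×10^-6 C/m.
By Gauss's law (flux through the curved wall only), E·2πrL = λ_enc L/ε₀.
E = 2k|λ_enc|/r = 2(8.99×10^9)(2.156×10^-6)/(0.0203) = 1.91e6 N/C.

1.91e6 V/m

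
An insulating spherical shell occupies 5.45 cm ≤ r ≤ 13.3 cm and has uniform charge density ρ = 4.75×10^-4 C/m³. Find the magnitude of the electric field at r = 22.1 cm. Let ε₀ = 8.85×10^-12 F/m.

E ≈ 8.02×10^5 V/m

Symmetry ⇒ E = E(r) r̂. Gaussian sphere of radius r = 22.1 cm (r > 13.3 cm, enclosing the whole shell).
Q_enc = ρ·(4π/3)(b³ − a³) = (4.75×10^-4)·(4π/3)·((0.133)³ − (0.0545)³) = 4.359×10^-6 C.
Applying ∮E·dA = Q_enc/ε₀ with Φ = E(4πr²):
E = |Q_enc|/(4πε₀r²) = (4.359×10^-6)/(4π·8.85×10^-12·(0.221)²) = 8.02×10^5 N/C.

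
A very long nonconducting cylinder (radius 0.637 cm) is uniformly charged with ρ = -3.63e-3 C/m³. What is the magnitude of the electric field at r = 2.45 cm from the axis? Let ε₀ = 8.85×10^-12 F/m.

|E| ≈ 3.40e5 N/C

Coaxial Gaussian cylinder, radius r = 2.45 cm, length L (r > 0.637 cm, full cross-section enclosed).
λ_enc = ρ·πR² = (-3.63×10^-3)π(0.00637)² = -4.627×10^-7 C/m.
Since E is radial and uniform over the curved surface, Φ = E·2πrL = Q_enc/ε₀ = λ_enc L/ε₀.
E = |λ_enc|/(2πε₀r) = (4.627×10^-7)/(2π·8.85×10^-12·0.0245) = 3.40×10^5 N/C.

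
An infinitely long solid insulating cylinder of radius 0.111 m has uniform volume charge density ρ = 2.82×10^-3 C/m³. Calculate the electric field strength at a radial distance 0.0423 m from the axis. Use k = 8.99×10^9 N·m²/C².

Take a coaxial cylindrical Gaussian surface of radius r = 0.0423 m and length L (r < R).
Enclosed charge per unit length: λ_enc = ρ·πr² = (2.82×10^-3)π(0.0423)² = 1.585×10^-5 C/m.
By Gauss's law (flux through the curved wall only), E·2πrL = λ_enc L/ε₀.
E = 2k|λ_enc|/r = 2(8.99×10^9)(1.585×10^-5)/(0.0423) = 6.74e6 N/C.

E ≈ 6.74e6 N/C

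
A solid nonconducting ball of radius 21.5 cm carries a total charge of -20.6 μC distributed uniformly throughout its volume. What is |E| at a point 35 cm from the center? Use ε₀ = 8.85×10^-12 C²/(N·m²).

Take a concentric spherical Gaussian surface of radius r = 35 cm (r > R, so the entire charge is enclosed).
Q_enc = -20.6 μC = -2.06e-5 C.
Gauss's law: E·4πr² = Q_enc/ε₀.
E = |Q_enc|/(4πε₀r²) = (2.06×10^-5)/(4π·8.85×10^-12·(0.35)²) = 1.51e6 N/C.

|E| = 1.51×10^6 N/C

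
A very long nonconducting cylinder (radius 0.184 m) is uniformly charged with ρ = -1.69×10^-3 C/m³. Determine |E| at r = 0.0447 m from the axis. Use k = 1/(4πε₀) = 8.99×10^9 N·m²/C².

Coaxial Gaussian cylinder, radius r = 0.0447 m, length L (r < R).
Charge inside radius r per length L is ρ·πr²·L, so λ_enc = ρπr² = -1.061×10^-5 C/m.
Since E is radial and uniform over the curved surface, Φ = E·2πrL = Q_enc/ε₀ = λ_enc L/ε₀.
E = 2k|λ_enc|/r = 2(8.99×10^9)(1.061×10^-5)/(0.0447) = 4.27×10^6 N/C.

E ≈ 4.27×10^6 N/C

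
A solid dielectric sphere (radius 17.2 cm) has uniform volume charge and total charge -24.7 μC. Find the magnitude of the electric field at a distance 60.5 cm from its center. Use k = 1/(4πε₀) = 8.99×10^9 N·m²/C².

|E| = 6.07e5 N/C

Symmetry ⇒ E = E(r) r̂. Gaussian sphere of radius r = 60.5 cm (r > R, so the entire charge is enclosed).
Q_enc = -24.7 μC = -2.47×10^-5 C.
Applying ∮E·dA = Q_enc/ε₀ with Φ = E(4πr²):
E = k|Q_enc|/r² = (8.99×10^9)(2.47×10^-5)/(0.605)² = 6.07e5 N/C.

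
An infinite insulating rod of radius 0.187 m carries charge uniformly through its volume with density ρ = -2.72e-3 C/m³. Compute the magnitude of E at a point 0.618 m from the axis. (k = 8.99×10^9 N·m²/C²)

E ≈ 8.69×10^6 V/m

Take a coaxial cylindrical Gaussian surface of radius r = 0.618 m and length L (r > 0.187 m, full cross-section enclosed).
λ_enc = ρ·πR² = (-2.72×10^-3)π(0.187)² = -2.988×10^-4 C/m.
Applying ∮E·dA = Q_enc/ε₀ with the end caps contributing no flux:
E = 2k|λ_enc|/r = 2(8.99×10^9)(2.988×10^-4)/(0.618) = 8.69e6 N/C.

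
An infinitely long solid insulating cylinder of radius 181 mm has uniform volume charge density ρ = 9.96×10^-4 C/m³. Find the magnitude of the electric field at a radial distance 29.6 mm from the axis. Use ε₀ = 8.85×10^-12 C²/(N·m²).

E = 1.67×10^6 N/C

By cylindrical symmetry E is radial; use a coaxial Gaussian cylinder of radius 29.6 mm and length L (r < R).
Enclosed charge per unit length: λ_enc = ρ·πr² = (9.96×10^-4)π(0.0296)² = 2.742×10^-6 C/m.
Applying ∮E·dA = Q_enc/ε₀ with the end caps contributing no flux:
E = |λ_enc|/(2πε₀r) = (2.742e-6)/(2π·8.85×10^-12·0.0296) = 1.67e6 N/C.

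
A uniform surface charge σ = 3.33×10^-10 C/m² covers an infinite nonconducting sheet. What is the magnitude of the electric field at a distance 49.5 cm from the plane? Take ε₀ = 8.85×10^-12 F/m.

E = 18.8 V/m

The symmetry is planar: E is normal to the sheet and the same magnitude on both sides. Take a pillbox straddling the sheet with end-cap area A.
Only the two end caps contribute flux: Φ = 2EA. With Q_enc = σA, Gauss's law gives E = |σ|/(2ε₀).
E = |σ|/(2ε₀) = (3.33e-10)/(2·8.85×10^-12) = 18.8 N/C.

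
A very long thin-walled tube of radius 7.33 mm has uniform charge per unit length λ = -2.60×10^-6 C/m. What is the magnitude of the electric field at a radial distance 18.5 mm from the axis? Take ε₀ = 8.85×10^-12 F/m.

Take a coaxial cylindrical Gaussian surface of radius r = 18.5 mm and length L (r > 7.33 mm).
The full line charge is enclosed: λ_enc = -2.60×10^-6 C/m.
By Gauss's law (flux through the curved wall only), E·2πrL = λ_enc L/ε₀.
E = |λ_enc|/(2πε₀r) = (2.60×10^-6)/(2π·8.85×10^-12·0.0185) = 2.53×10^6 N/C.

|E| = 2.53×10^6 N/C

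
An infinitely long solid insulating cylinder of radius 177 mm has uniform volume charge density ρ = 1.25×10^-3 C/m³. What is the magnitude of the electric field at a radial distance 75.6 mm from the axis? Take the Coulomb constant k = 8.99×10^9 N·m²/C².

E = 5.34×10^6 V/m

Coaxial Gaussian cylinder, radius r = 75.6 mm, length L (r < R).
Charge inside radius r per length L is ρ·πr²·L, so λ_enc = ρπr² = 2.244×10^-5 C/m.
Since E is radial and uniform over the curved surface, Φ = E·2πrL = Q_enc/ε₀ = λ_enc L/ε₀.
E = 2k|λ_enc|/r = 2(8.99×10^9)(2.244×10^-5)/(0.0756) = 5.34e6 N/C.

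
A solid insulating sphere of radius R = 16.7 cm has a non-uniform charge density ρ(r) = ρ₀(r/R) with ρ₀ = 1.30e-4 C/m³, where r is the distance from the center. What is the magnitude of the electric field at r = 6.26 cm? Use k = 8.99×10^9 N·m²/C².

By spherical symmetry E is radial; choose a Gaussian sphere of radius r = 6.26 cm (r < R).
Integrate the density: Q_enc = 4π ∫₀^r ρ₀(r'/R)^1 r'² dr' = 4πρ₀ r^4/(4·R) = 3.756e-8 C.
Applying ∮E·dA = Q_enc/ε₀ with Φ = E(4πr²):
E = k|Q_enc|/r² = (8.99×10^9)(3.756×10^-8)/(0.0626)² = 8.62×10^4 N/C.

E = 8.62e4 N/C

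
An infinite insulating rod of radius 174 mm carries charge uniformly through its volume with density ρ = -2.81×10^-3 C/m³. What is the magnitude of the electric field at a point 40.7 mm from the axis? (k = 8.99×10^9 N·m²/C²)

E ≈ 6.46e6 N/C

Choose a coaxial cylinder of radius r = 40.7 mm (arbitrary length L) as the Gaussian surface (r < R).
Enclosed charge per unit length: λ_enc = ρ·πr² = (-2.81e-3)π(0.0407)² = -1.462×10^-5 C/m.
Gauss's law: E·2πrL = λ_enc L/ε₀.
E = 2k|λ_enc|/r = 2(8.99×10^9)(1.462e-5)/(0.0407) = 6.46×10^6 N/C.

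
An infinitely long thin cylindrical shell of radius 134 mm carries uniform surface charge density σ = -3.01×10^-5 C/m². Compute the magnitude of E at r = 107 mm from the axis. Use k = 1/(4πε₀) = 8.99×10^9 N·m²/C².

Take a coaxial cylindrical Gaussian surface of radius r = 107 mm and length L (r < 134 mm, inside the shell).
No charge is enclosed, so Gauss's law gives E·2πrL = 0 ⇒ E = 0.

|E| = 0 V/m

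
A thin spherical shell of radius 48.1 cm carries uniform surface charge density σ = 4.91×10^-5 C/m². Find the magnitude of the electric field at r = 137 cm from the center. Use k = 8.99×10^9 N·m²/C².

Use a concentric Gaussian sphere at r = 137 cm (r > 48.1 cm).
The entire shell is enclosed: Q_enc = σ·4πR² = (4.91×10^-5)·4π·(0.481)² = 1.428e-4 C.
Applying ∮E·dA = Q_enc/ε₀ with Φ = E(4πr²):
E = k|Q_enc|/r² = (8.99×10^9)(1.428×10^-4)/(1.37)² = 6.84×10^5 N/C.

6.84×10^5 V/m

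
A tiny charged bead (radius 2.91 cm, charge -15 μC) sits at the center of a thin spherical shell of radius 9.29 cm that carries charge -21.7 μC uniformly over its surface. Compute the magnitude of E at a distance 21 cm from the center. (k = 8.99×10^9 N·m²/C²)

E = 7.48×10^6 N/C

Use a concentric Gaussian sphere at r = 21 cm (r > 9.29 cm, enclosing both).
Q_enc = (-15 μC) + (-21.7 μC) = -3.67×10^-5 C.
By Gauss's law, ∮E·dA = E·4πr² = Q_enc/ε₀.
E = k|Q_enc|/r² = (8.99×10^9)(3.67×10^-5)/(0.21)² = 7.48×10^6 N/C.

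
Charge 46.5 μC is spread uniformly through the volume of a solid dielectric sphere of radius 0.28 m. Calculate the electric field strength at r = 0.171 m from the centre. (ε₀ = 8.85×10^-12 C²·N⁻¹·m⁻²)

|E| ≈ 3.26e6 N/C

Use a concentric Gaussian sphere at r = 0.171 m (r < R).
Only the charge within r is enclosed: Q_enc = Q·(r/R)³ = (46.5 μC)·(0.171 m/0.28 m)³ = 1.059e-5 C.
By Gauss's law, ∮E·dA = E·4πr² = Q_enc/ε₀.
E = |Q_enc|/(4πε₀r²) = (1.059e-5)/(4π·8.85×10^-12·(0.171)²) = 3.26e6 N/C.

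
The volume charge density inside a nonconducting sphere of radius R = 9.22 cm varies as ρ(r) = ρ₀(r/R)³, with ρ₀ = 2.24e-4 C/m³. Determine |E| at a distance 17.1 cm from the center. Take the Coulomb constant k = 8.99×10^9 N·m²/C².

1.13×10^5 V/m

Use a concentric Gaussian sphere at r = 17.1 cm (r > R, all charge enclosed).
Q_enc = 4π ∫₀^R ρ₀(r'/R)^3 r'² dr' = 4πρ₀R³/6 = 3.677×10^-7 C.
Since E is radial and uniform over the Gaussian sphere, Φ = E·4πr² = Q_enc/ε₀.
E = k|Q_enc|/r² = (8.99×10^9)(3.677×10^-7)/(0.171)² = 1.13×10^5 N/C.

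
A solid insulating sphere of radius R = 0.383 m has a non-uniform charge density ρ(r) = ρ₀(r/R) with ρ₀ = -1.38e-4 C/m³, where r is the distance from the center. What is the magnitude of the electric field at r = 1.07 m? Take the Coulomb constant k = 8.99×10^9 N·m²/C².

Symmetry ⇒ E = E(r) r̂. Gaussian sphere of radius r = 1.07 m (r > R, all charge enclosed).
Q_enc = 4π ∫₀^R ρ₀(r'/R)^1 r'² dr' = 4πρ₀R³/4 = -2.436×10^-5 C.
Applying ∮E·dA = Q_enc/ε₀ with Φ = E(4πr²):
E = k|Q_enc|/r² = (8.99×10^9)(2.436×10^-5)/(1.07)² = 1.91×10^5 N/C.

E ≈ 1.91e5 V/m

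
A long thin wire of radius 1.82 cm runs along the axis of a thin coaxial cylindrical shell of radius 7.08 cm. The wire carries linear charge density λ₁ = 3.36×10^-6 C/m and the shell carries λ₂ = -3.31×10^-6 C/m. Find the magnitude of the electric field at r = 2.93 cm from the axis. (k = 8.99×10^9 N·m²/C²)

By cylindrical symmetry E is radial; use a coaxial Gaussian cylinder of radius 2.93 cm and length L (between the conductors, 1.82 cm < r < 7.08 cm).
The shell at 7.08 cm lies outside the Gaussian surface, so λ_enc = λ₁ = 3.36×10^-6 C/m.
By Gauss's law (flux through the curved wall only), E·2πrL = λ_enc L/ε₀.
E = 2k|λ_enc|/r = 2(8.99×10^9)(3.36e-6)/(0.0293) = 2.06×10^6 N/C.

|E| ≈ 2.06×10^6 N/C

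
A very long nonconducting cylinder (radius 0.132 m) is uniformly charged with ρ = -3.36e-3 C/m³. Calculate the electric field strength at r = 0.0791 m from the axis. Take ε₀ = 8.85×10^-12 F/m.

Choose a coaxial cylinder of radius r = 0.0791 m (arbitrary length L) as the Gaussian surface (r < R).
Enclosed charge per unit length: λ_enc = ρ·πr² = (-3.36e-3)π(0.0791)² = -6.605×10^-5 C/m.
Gauss's law: E·2πrL = λ_enc L/ε₀.
E = |λ_enc|/(2πε₀r) = (6.605×10^-5)/(2π·8.85×10^-12·0.0791) = 1.50e7 N/C.

E = 1.50×10^7 N/C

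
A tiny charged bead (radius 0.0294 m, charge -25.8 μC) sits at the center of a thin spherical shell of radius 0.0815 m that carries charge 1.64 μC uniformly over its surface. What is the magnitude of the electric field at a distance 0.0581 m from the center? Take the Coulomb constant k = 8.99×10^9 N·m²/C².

|E| ≈ 6.87e7 N/C

Symmetry ⇒ E = E(r) r̂. Gaussian sphere of radius r = 0.0581 m (between the bodies, 0.0294 m < r < 0.0815 m).
The shell at 0.0815 m lies outside the Gaussian surface, so Q_enc = -25.8 μC = -2.58×10^-5 C.
Applying ∮E·dA = Q_enc/ε₀ with Φ = E(4πr²):
E = k|Q_enc|/r² = (8.99×10^9)(2.58e-5)/(0.0581)² = 6.87e7 N/C.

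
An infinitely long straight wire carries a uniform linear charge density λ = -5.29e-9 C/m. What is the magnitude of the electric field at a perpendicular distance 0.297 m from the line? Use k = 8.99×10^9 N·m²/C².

By cylindrical symmetry E is radial; use a coaxial Gaussian cylinder of radius 0.297 m and length L.
Q_enc = λL, so λ_enc = -5.29e-9 C/m.
Gauss's law: E·2πrL = λ_enc L/ε₀.
E = 2k|λ_enc|/r = 2(8.99×10^9)(5.29×10^-9)/(0.297) = 320 N/C.

E = 320 N/C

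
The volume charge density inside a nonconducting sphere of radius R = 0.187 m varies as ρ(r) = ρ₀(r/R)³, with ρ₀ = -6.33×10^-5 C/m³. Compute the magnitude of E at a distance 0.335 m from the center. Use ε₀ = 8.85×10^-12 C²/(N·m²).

Symmetry ⇒ E = E(r) r̂. Gaussian sphere of radius r = 0.335 m (r > R, all charge enclosed).
Q_enc = 4π ∫₀^R ρ₀(r'/R)^3 r'² dr' = 4πρ₀R³/6 = -8.669×10^-7 C.
Gauss's law: E·4πr² = Q_enc/ε₀.
E = |Q_enc|/(4πε₀r²) = (8.669e-7)/(4π·8.85×10^-12·(0.335)²) = 6.95×10^4 N/C.

|E| ≈ 6.95×10^4 N/C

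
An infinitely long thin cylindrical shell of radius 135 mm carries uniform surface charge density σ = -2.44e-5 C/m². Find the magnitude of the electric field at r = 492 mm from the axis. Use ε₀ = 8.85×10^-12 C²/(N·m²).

7.57×10^5 V/m

Take a coaxial cylindrical Gaussian surface of radius r = 492 mm and length L (r > 135 mm).
The whole shell is enclosed: λ_enc = σ·2πR = (-2.44e-5)·2π·(0.135) = -2.07e-5 C/m.
Since E is radial and uniform over the curved surface, Φ = E·2πrL = Q_enc/ε₀ = λ_enc L/ε₀.
E = |λ_enc|/(2πε₀r) = (2.07×10^-5)/(2π·8.85×10^-12·0.492) = 7.57e5 N/C.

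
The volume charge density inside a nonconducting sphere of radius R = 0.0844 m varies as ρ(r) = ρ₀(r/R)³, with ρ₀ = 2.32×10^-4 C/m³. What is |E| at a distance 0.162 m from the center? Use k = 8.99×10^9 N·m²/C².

By spherical symmetry E is radial; choose a Gaussian sphere of radius r = 0.162 m (r > R, all charge enclosed).
Q_enc = 4π ∫₀^R ρ₀(r'/R)^3 r'² dr' = 4πρ₀R³/6 = 2.921×10^-7 C.
Applying ∮E·dA = Q_enc/ε₀ with Φ = E(4πr²):
E = k|Q_enc|/r² = (8.99×10^9)(2.921×10^-7)/(0.162)² = 1.00e5 N/C.

E ≈ 1.00e5 V/m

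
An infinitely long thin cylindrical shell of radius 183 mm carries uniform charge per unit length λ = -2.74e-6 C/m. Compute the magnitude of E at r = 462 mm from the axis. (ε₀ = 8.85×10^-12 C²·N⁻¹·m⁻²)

Choose a coaxial cylinder of radius r = 462 mm (arbitrary length L) as the Gaussian surface (r > 183 mm).
The full line charge is enclosed: λ_enc = -2.74e-6 C/m.
By Gauss's law (flux through the curved wall only), E·2πrL = λ_enc L/ε₀.
E = |λ_enc|/(2πε₀r) = (2.74e-6)/(2π·8.85×10^-12·0.462) = 1.07e5 N/C.

|E| = 1.07×10^5 N/C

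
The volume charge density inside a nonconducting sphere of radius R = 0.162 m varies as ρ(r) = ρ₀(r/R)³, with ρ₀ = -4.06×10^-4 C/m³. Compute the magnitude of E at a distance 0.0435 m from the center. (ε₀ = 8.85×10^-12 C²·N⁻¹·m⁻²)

|E| = 6.44×10^3 V/m

Take a concentric spherical Gaussian surface of radius r = 0.0435 m (r < R).
Integrate the density: Q_enc = 4π ∫₀^r ρ₀(r'/R)^3 r'² dr' = 4πρ₀ r^6/(6·R³) = -1.355e-9 C.
Since E is radial and uniform over the Gaussian sphere, Φ = E·4πr² = Q_enc/ε₀.
E = |Q_enc|/(4πε₀r²) = (1.355e-9)/(4π·8.85×10^-12·(0.0435)²) = 6.44×10^3 N/C.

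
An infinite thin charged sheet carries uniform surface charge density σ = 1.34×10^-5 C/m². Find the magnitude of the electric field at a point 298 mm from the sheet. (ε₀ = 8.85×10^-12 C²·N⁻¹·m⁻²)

By planar symmetry E is perpendicular to the sheet and uniform; use a Gaussian pillbox with flat faces of area A on each side of the sheet.
Flux Φ = 2EA and Q_enc = σA, so 2EA = σA/ε₀ ⇒ E = |σ|/(2ε₀), independent of distance.
E = |σ|/(2ε₀) = (1.34×10^-5)/(2·8.85×10^-12) = 7.57e5 N/C.

E ≈ 7.57×10^5 N/C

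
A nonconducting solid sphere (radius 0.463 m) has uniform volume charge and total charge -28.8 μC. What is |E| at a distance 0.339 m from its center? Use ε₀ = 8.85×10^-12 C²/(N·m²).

By spherical symmetry E is radial; choose a Gaussian sphere of radius r = 0.339 m (r < R).
Only the charge within r is enclosed: Q_enc = Q·(r/R)³ = (-28.8 μC)·(0.339 m/0.463 m)³ = -1.13×10^-5 C.
Gauss's law: E·4πr² = Q_enc/ε₀.
E = |Q_enc|/(4πε₀r²) = (1.13×10^-5)/(4π·8.85×10^-12·(0.339)²) = 8.84×10^5 N/C.

8.84×10^5 N/C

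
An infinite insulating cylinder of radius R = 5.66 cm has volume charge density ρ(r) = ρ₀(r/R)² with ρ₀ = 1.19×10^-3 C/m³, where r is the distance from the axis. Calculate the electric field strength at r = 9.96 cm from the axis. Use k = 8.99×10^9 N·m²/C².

Coaxial Gaussian cylinder, radius r = 9.96 cm, length L (r > R, full charge per length enclosed).
λ_enc = 2π ∫₀^R ρ₀(r'/R)^2 r' dr' = 2πρ₀R²/4 = 5.988×10^-6 C/m.
Since E is radial and uniform over the curved surface, Φ = E·2πrL = Q_enc/ε₀ = λ_enc L/ε₀.
E = 2k|λ_enc|/r = 2(8.99×10^9)(5.988×10^-6)/(0.0996) = 1.08×10^6 N/C.

1.08×10^6 N/C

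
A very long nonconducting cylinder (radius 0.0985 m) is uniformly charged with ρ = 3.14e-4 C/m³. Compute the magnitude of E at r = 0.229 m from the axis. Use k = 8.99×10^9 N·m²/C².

Choose a coaxial cylinder of radius r = 0.229 m (arbitrary length L) as the Gaussian surface (r > 0.0985 m, full cross-section enclosed).
λ_enc = ρ·πR² = (3.14×10^-4)π(0.0985)² = 9.571×10^-6 C/m.
By Gauss's law (flux through the curved wall only), E·2πrL = λ_enc L/ε₀.
E = 2k|λ_enc|/r = 2(8.99×10^9)(9.571×10^-6)/(0.229) = 7.51e5 N/C.

E = 7.51e5 N/C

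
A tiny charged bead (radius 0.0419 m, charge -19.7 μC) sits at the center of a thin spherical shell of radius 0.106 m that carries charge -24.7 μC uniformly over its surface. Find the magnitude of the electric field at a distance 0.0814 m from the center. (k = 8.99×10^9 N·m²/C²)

Take a concentric spherical Gaussian surface of radius r = 0.0814 m (between the bodies, 0.0419 m < r < 0.106 m).
The shell at 0.106 m lies outside the Gaussian surface, so Q_enc = -19.7 μC = -1.97e-5 C.
Applying ∮E·dA = Q_enc/ε₀ with Φ = E(4πr²):
E = k|Q_enc|/r² = (8.99×10^9)(1.97×10^-5)/(0.0814)² = 2.67e7 N/C.

E ≈ 2.67×10^7 V/m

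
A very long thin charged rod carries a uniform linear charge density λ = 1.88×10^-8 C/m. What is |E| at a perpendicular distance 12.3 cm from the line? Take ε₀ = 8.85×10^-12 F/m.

2.75×10^3 N/C

Take a coaxial cylindrical Gaussian surface of radius r = 12.3 cm and length L.
Q_enc = λL, so λ_enc = 1.88×10^-8 C/m.
Gauss's law: E·2πrL = λ_enc L/ε₀.
E = |λ_enc|/(2πε₀r) = (1.88×10^-8)/(2π·8.85×10^-12·0.123) = 2.75×10^3 N/C.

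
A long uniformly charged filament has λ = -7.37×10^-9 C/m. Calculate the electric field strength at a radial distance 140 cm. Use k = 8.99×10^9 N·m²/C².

94.7 V/m

Coaxial Gaussian cylinder, radius r = 140 cm, length L.
Q_enc = λL, so λ_enc = -7.37e-9 C/m.
Applying ∮E·dA = Q_enc/ε₀ with the end caps contributing no flux:
E = 2k|λ_enc|/r = 2(8.99×10^9)(7.37×10^-9)/(1.4) = 94.7 N/C.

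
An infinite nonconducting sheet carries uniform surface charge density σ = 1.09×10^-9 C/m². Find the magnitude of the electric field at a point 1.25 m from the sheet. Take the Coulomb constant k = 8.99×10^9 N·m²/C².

|E| ≈ 61.6 N/C

Choose a cylindrical pillbox piercing the sheet, end faces (area A) parallel to it.
Flux Φ = 2EA and Q_enc = σA, so 2EA = σA/ε₀ ⇒ E = |σ|/(2ε₀), independent of distance.
E = 2πk|σ| = 2π(8.99×10^9)(1.09×10^-9) = 61.6 N/C.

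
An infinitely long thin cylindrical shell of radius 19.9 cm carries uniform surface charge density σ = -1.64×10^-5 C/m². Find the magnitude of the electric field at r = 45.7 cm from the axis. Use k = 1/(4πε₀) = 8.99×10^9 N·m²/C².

|E| = 8.07×10^5 N/C

Choose a coaxial cylinder of radius r = 45.7 cm (arbitrary length L) as the Gaussian surface (r > 19.9 cm).
The whole shell is enclosed: λ_enc = σ·2πR = (-1.64e-5)·2π·(0.199) = -2.051×10^-5 C/m.
Gauss's law: E·2πrL = λ_enc L/ε₀.
E = 2k|λ_enc|/r = 2(8.99×10^9)(2.051×10^-5)/(0.457) = 8.07×10^5 N/C.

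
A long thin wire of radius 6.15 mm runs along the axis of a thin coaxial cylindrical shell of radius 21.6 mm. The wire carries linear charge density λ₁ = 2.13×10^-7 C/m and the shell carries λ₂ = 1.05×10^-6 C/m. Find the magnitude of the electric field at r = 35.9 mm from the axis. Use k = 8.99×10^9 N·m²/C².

By cylindrical symmetry E is radial; use a coaxial Gaussian cylinder of radius 35.9 mm and length L (r > 21.6 mm, enclosing both).
λ_enc = λ₁ + λ₂ = (2.13×10^-7) + (1.05×10^-6) = 1.263×10^-6 C/m.
Since E is radial and uniform over the curved surface, Φ = E·2πrL = Q_enc/ε₀ = λ_enc L/ε₀.
E = 2k|λ_enc|/r = 2(8.99×10^9)(1.263×10^-6)/(0.0359) = 6.33×10^5 N/C.

E ≈ 6.33e5 N/C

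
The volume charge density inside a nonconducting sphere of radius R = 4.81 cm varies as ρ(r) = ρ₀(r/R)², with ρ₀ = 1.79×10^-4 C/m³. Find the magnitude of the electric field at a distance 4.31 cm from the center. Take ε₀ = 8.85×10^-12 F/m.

Use a concentric Gaussian sphere at r = 4.31 cm (r < R).
Integrate the density: Q_enc = 4π ∫₀^r ρ₀(r'/R)^2 r'² dr' = 4πρ₀ r^5/(5·R²) = 2.892×10^-8 C.
Gauss's law: E·4πr² = Q_enc/ε₀.
E = |Q_enc|/(4πε₀r²) = (2.892×10^-8)/(4π·8.85×10^-12·(0.0431)²) = 1.40×10^5 N/C.

|E| ≈ 1.40e5 N/C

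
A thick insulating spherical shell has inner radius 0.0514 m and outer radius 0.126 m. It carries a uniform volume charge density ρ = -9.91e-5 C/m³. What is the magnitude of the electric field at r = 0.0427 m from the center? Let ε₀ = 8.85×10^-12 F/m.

E = 0 (no enclosed charge)

Take a concentric spherical Gaussian surface of radius r = 0.0427 m (r < 0.0514 m, inside the empty cavity).
No charge is enclosed, so by Gauss's law E·4πr² = 0 ⇒ E = 0.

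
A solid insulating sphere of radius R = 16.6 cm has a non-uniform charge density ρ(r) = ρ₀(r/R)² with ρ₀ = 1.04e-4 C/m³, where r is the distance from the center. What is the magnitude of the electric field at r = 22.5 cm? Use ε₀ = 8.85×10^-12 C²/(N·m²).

Take a concentric spherical Gaussian surface of radius r = 22.5 cm (r > R, all charge enclosed).
Q_enc = 4π ∫₀^R ρ₀(r'/R)^2 r'² dr' = 4πρ₀R³/5 = 1.196×10^-6 C.
By Gauss's law, ∮E·dA = E·4πr² = Q_enc/ε₀.
E = |Q_enc|/(4πε₀r²) = (1.196×10^-6)/(4π·8.85×10^-12·(0.225)²) = 2.12e5 N/C.

E ≈ 2.12×10^5 N/C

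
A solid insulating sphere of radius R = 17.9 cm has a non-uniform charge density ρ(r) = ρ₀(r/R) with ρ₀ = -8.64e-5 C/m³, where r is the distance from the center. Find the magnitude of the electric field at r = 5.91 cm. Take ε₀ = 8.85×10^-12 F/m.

By spherical symmetry E is radial; choose a Gaussian sphere of radius r = 5.91 cm (r < R).
Integrate the density: Q_enc = 4π ∫₀^r ρ₀(r'/R)^1 r'² dr' = 4πρ₀ r^4/(4·R) = -1.85×10^-8 C.
Gauss's law: E·4πr² = Q_enc/ε₀.
E = |Q_enc|/(4πε₀r²) = (1.85×10^-8)/(4π·8.85×10^-12·(0.0591)²) = 4.76×10^4 N/C.

|E| ≈ 4.76×10^4 N/C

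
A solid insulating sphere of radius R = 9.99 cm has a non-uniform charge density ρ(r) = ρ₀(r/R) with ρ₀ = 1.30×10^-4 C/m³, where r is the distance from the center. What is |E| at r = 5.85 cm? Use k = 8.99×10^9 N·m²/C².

E = 1.26e5 N/C

Take a concentric spherical Gaussian surface of radius r = 5.85 cm (r < R).
Q_enc = ∫₀^r ρ(r')·4πr'² dr' = (4πρ₀/R) ∫₀^r r'^3 dr' = 4πρ₀ r^4/(4·R) = 4.788×10^-8 C.
Applying ∮E·dA = Q_enc/ε₀ with Φ = E(4πr²):
E = k|Q_enc|/r² = (8.99×10^9)(4.788e-8)/(0.0585)² = 1.26e5 N/C.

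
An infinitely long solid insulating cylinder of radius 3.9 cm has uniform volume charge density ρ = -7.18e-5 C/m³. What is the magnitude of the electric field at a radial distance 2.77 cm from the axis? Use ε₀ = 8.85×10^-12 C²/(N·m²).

Coaxial Gaussian cylinder, radius r = 2.77 cm, length L (r < R).
Charge inside radius r per length L is ρ·πr²·L, so λ_enc = ρπr² = -1.731e-7 C/m.
Gauss's law: E·2πrL = λ_enc L/ε₀.
E = |λ_enc|/(2πε₀r) = (1.731×10^-7)/(2π·8.85×10^-12·0.0277) = 1.12×10^5 N/C.

1.12×10^5 V/m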